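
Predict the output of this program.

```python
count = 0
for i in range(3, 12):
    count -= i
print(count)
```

-63

i=3: count = 0-3 = -3
i=4: count = (-3)-4 = -7
i=5: count = (-7)-5 = -12
i=6: count = (-12)-6 = -18
i=7: count = (-18)-7 = -25
i=8: count = (-25)-8 = -33
i=9: count = (-33)-9 = -42
i=10: count = (-42)-10 = -52
i=11: count = (-52)-11 = -63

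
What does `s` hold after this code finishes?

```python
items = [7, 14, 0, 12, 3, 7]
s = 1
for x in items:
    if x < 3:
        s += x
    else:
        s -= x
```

-42

x=7: not <3, s = 1-7 = -6
x=14: not <3, s = (-6)-14 = -20
x=0: <3, s = (-20)+0 = -20
x=12: not <3, s = (-20)-12 = -32
x=3: not <3, s = (-32)-3 = -35
x=7: not <3, s = (-35)-7 = -42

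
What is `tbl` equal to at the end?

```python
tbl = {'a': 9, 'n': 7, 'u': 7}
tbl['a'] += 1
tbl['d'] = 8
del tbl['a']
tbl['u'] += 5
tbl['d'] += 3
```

tbl['a'] = 9+1 = 10 → {'a': 10, 'n': 7, 'u': 7}
tbl['d'] = 8 → {'a': 10, 'n': 7, 'u': 7, 'd': 8}
del 'a' → {'n': 7, 'u': 7, 'd': 8}
tbl['u'] = 7+5 = 12 → {'n': 7, 'u': 12, 'd': 8}
tbl['d'] = 8+3 = 11 → {'n': 7, 'u': 12, 'd': 11}

{'n': 7, 'u': 12, 'd': 11}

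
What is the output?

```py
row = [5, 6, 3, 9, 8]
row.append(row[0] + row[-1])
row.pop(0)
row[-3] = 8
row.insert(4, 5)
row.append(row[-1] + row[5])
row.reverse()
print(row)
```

append row[0]+row[-1] = 5+8 = 13 → [5, 6, 3, 9, 8, 13]
pop(0) removes 5 → [6, 3, 9, 8, 13]
row[-3] = 8 → [6, 3, 8, 8, 13]
insert 5 at 4 → [6, 3, 8, 8, 5, 13]
append row[-1]+row[5] = 13+13 = 26 → [6, 3, 8, 8, 5, 13, 26]
reverse → [26, 13, 5, 8, 8, 3, 6]

[26, 13, 5, 8, 8, 3, 6]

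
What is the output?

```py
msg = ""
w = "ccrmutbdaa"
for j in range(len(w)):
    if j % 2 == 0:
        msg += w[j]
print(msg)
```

j=0: add 'c' → 'c'
j=1: skip
j=2: add 'r' → 'cr'
j=3: skip
j=4: add 'u' → 'cru'
j=5: skip
j=6: add 'b' → 'crub'
j=7: skip
j=8: add 'a' → 'cruba'
j=9: skip

cruba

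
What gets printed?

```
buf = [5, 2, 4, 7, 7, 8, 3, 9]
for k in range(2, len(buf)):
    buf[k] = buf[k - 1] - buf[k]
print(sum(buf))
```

k=2: buf[2] = 2-4 = -2 → [5, 2, -2, 7, 7, 8, 3, 9]
k=3: buf[3] = (-2)-7 = -9 → [5, 2, -2, -9, 7, 8, 3, 9]
k=4: buf[4] = (-9)-7 = -16 → [5, 2, -2, -9, -16, 8, 3, 9]
k=5: buf[5] = (-16)-8 = -24 → [5, 2, -2, -9, -16, -24, 3, 9]
k=6: buf[6] = (-24)-3 = -27 → [5, 2, -2, -9, -16, -24, -27, 9]
k=7: buf[7] = (-27)-9 = -36 → [5, 2, -2, -9, -16, -24, -27, -36]
sum = -107

-107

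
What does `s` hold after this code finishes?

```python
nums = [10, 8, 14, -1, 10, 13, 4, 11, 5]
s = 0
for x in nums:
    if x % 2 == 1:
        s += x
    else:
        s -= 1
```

23

x=10: not odd, s = 0-1 = -1
x=8: not odd, s = (-1)-1 = -2
x=14: not odd, s = (-2)-1 = -3
x=-1: odd, s = (-3)+(-1) = -4
x=10: not odd, s = (-4)-1 = -5
x=13: odd, s = (-5)+13 = 8
x=4: not odd, s = 8-1 = 7
x=11: odd, s = 7+11 = 18
x=5: odd, s = 18+5 = 23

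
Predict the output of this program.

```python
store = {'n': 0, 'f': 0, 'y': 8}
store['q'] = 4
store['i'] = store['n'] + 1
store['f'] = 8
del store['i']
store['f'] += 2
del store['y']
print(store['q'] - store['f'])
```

-6

store['q'] = 4 → {'n': 0, 'f': 0, 'y': 8, 'q': 4}
store['i'] = store['n']+1 = 1 → {'n': 0, 'f': 0, 'y': 8, 'q': 4, 'i': 1}
store['f'] = 8 → {'n': 0, 'f': 8, 'y': 8, 'q': 4, 'i': 1}
del 'i' → {'n': 0, 'f': 8, 'y': 8, 'q': 4}
store['f'] = 8+2 = 10 → {'n': 0, 'f': 10, 'y': 8, 'q': 4}
del 'y' → {'n': 0, 'f': 10, 'q': 4}
store['q']-store['f'] = 4-10 = -6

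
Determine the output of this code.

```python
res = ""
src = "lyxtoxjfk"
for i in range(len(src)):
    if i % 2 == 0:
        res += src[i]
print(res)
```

i=0: add 'l' → 'l'
i=1: skip
i=2: add 'x' → 'lx'
i=3: skip
i=4: add 'o' → 'lxo'
i=5: skip
i=6: add 'j' → 'lxoj'
i=7: skip
i=8: add 'k' → 'lxojk'

lxojk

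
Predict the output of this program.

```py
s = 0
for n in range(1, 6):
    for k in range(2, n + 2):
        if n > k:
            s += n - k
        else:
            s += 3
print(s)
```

n=1,k=2: not 1>2, s = 0+3 = 3
n=2,k=2: not 2>2, s = 3+3 = 6
n=2,k=3: not 2>3, s = 6+3 = 9
n=3,k=2: 3>2, s = 9+1 = 10
n=3,k=3: not 3>3, s = 10+3 = 13
n=3,k=4: not 3>4, s = 13+3 = 16
n=4,k=2: 4>2, s = 16+2 = 18
n=4,k=3: 4>3, s = 18+1 = 19
n=4,k=4: not 4>4, s = 19+3 = 22
n=4,k=5: not 4>5, s = 22+3 = 25
n=5,k=2: 5>2, s = 25+3 = 28
n=5,k=3: 5>3, s = 28+2 = 30
n=5,k=4: 5>4, s = 30+1 = 31
n=5,k=5: not 5>5, s = 31+3 = 34
n=5,k=6: not 5>6, s = 34+3 = 37

37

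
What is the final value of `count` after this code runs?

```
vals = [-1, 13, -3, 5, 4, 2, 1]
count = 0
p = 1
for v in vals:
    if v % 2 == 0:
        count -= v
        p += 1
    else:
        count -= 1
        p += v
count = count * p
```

v=-1: not even, count = 0-1 = -1; p=0
v=13: not even, count = (-1)-1 = -2; p=13
v=-3: not even, count = (-2)-1 = -3; p=10
v=5: not even, count = (-3)-1 = -4; p=15
v=4: even, count = (-4)-4 = -8; p=16
v=2: even, count = (-8)-2 = -10; p=17
v=1: not even, count = (-10)-1 = -11; p=18
count*p = (-11)*18 = -198

-198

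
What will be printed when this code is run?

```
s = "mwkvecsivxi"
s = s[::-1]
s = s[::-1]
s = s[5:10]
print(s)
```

csivx

reverse → 'ixviscevkwm'
reverse → 'mwkvecsivxi'
slice [5:10] → 'csivx'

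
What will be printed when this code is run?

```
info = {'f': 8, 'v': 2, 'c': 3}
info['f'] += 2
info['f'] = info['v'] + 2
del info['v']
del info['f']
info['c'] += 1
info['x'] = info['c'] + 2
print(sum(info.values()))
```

10

info['f'] = 8+2 = 10 → {'f': 10, 'v': 2, 'c': 3}
info['f'] = info['v']+2 = 4 → {'f': 4, 'v': 2, 'c': 3}
del 'v' → {'f': 4, 'c': 3}
del 'f' → {'c': 3}
info['c'] = 3+1 = 4 → {'c': 4}
info['x'] = info['c']+2 = 6 → {'c': 4, 'x': 6}
sum of values = 10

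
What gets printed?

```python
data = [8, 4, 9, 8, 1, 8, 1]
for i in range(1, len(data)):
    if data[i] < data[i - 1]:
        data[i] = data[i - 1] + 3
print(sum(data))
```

119

i=1: 4<8, data[1] = 8+3 = 11 → [8, 11, 9, 8, 1, 8, 1]
i=2: 9<11, data[2] = 11+3 = 14 → [8, 11, 14, 8, 1, 8, 1]
i=3: 8<14, data[3] = 14+3 = 17 → [8, 11, 14, 17, 1, 8, 1]
i=4: 1<17, data[4] = 17+3 = 20 → [8, 11, 14, 17, 20, 8, 1]
i=5: 8<20, data[5] = 20+3 = 23 → [8, 11, 14, 17, 20, 23, 1]
i=6: 1<23, data[6] = 23+3 = 26 → [8, 11, 14, 17, 20, 23, 26]
sum = 119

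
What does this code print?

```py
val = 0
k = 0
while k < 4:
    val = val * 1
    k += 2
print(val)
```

k=0: val = 0*1 = 0
k=2: val = 0*1 = 0

0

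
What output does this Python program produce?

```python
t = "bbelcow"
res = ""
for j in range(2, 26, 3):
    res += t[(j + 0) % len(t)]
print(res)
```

j=2: add t[2]='e' → 'e'
j=5: add t[5]='o' → 'eo'
j=8: add t[1]='b' → 'eob'
j=11: add t[4]='c' → 'eobc'
j=14: add t[0]='b' → 'eobcb'
j=17: add t[3]='l' → 'eobcbl'
j=20: add t[6]='w' → 'eobcblw'
j=23: add t[2]='e' → 'eobcblwe'

eobcblwe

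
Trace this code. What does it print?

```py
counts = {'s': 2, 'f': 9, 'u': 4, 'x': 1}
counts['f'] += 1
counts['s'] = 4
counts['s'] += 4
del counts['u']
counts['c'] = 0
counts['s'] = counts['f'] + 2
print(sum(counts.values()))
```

counts['f'] = 9+1 = 10 → {'s': 2, 'f': 10, 'u': 4, 'x': 1}
counts['s'] = 4 → {'s': 4, 'f': 10, 'u': 4, 'x': 1}
counts['s'] = 4+4 = 8 → {'s': 8, 'f': 10, 'u': 4, 'x': 1}
del 'u' → {'s': 8, 'f': 10, 'x': 1}
counts['c'] = 0 → {'s': 8, 'f': 10, 'x': 1, 'c': 0}
counts['s'] = counts['f']+2 = 12 → {'s': 12, 'f': 10, 'x': 1, 'c': 0}
sum of values = 23

23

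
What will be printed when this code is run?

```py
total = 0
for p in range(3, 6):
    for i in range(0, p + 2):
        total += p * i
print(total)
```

195

p=3,i=0: total = 0+0 = 0
p=3,i=1: total = 0+3 = 3
p=3,i=2: total = 3+6 = 9
p=3,i=3: total = 9+9 = 18
p=3,i=4: total = 18+12 = 30
p=4,i=0: total = 30+0 = 30
p=4,i=1: total = 30+4 = 34
p=4,i=2: total = 34+8 = 42
p=4,i=3: total = 42+12 = 54
p=4,i=4: total = 54+16 = 70
p=4,i=5: total = 70+20 = 90
p=5,i=0: total = 90+0 = 90
p=5,i=1: total = 90+5 = 95
p=5,i=2: total = 95+10 = 105
p=5,i=3: total = 105+15 = 120
p=5,i=4: total = 120+20 = 140
p=5,i=5: total = 140+25 = 165
p=5,i=6: total = 165+30 = 195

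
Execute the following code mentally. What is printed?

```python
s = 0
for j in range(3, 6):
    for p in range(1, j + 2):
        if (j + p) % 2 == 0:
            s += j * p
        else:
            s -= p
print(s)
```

j=3,p=1: even sum, s = 0+3 = 3
j=3,p=2: odd sum, s = 3-2 = 1
j=3,p=3: even sum, s = 1+9 = 10
j=3,p=4: odd sum, s = 10-4 = 6
j=4,p=1: odd sum, s = 6-1 = 5
j=4,p=2: even sum, s = 5+8 = 13
j=4,p=3: odd sum, s = 13-3 = 10
j=4,p=4: even sum, s = 10+16 = 26
j=4,p=5: odd sum, s = 26-5 = 21
j=5,p=1: even sum, s = 21+5 = 26
j=5,p=2: odd sum, s = 26-2 = 24
j=5,p=3: even sum, s = 24+15 = 39
j=5,p=4: odd sum, s = 39-4 = 35
j=5,p=5: even sum, s = 35+25 = 60
j=5,p=6: odd sum, s = 60-6 = 54

54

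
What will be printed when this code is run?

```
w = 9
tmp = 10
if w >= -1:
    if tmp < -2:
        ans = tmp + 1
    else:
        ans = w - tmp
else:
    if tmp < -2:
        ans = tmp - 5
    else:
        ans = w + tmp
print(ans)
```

w=9, tmp=10
w >= -1 is True; tmp < -2 is False
→ ans = w - tmp = -1

-1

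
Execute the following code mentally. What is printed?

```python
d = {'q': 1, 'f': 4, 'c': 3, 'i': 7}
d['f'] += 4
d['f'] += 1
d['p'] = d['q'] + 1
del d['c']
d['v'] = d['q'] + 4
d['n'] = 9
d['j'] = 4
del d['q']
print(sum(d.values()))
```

36

d['f'] = 4+4 = 8 → {'q': 1, 'f': 8, 'c': 3, 'i': 7}
d['f'] = 8+1 = 9 → {'q': 1, 'f': 9, 'c': 3, 'i': 7}
d['p'] = d['q']+1 = 2 → {'q': 1, 'f': 9, 'c': 3, 'i': 7, 'p': 2}
del 'c' → {'q': 1, 'f': 9, 'i': 7, 'p': 2}
d['v'] = d['q']+4 = 5 → {'q': 1, 'f': 9, 'i': 7, 'p': 2, 'v': 5}
d['n'] = 9 → {'q': 1, 'f': 9, 'i': 7, 'p': 2, 'v': 5, 'n': 9}
d['j'] = 4 → {'q': 1, 'f': 9, 'i': 7, 'p': 2, 'v': 5, 'n': 9, 'j': 4}
del 'q' → {'f': 9, 'i': 7, 'p': 2, 'v': 5, 'n': 9, 'j': 4}
sum of values = 36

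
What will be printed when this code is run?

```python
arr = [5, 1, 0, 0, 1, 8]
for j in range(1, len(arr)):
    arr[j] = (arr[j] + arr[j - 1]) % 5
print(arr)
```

j=1: arr[1] = (1+5)%5 = 1 → [5, 1, 0, 0, 1, 8]
j=2: arr[2] = (0+1)%5 = 1 → [5, 1, 1, 0, 1, 8]
j=3: arr[3] = (0+1)%5 = 1 → [5, 1, 1, 1, 1, 8]
j=4: arr[4] = (1+1)%5 = 2 → [5, 1, 1, 1, 2, 8]
j=5: arr[5] = (8+2)%5 = 0 → [5, 1, 1, 1, 2, 0]

[5, 1, 1, 1, 2, 0]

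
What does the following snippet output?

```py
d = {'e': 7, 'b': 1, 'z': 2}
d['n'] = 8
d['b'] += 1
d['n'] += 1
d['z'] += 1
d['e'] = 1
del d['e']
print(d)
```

{'b': 2, 'z': 3, 'n': 9}

d['n'] = 8 → {'e': 7, 'b': 1, 'z': 2, 'n': 8}
d['b'] = 1+1 = 2 → {'e': 7, 'b': 2, 'z': 2, 'n': 8}
d['n'] = 8+1 = 9 → {'e': 7, 'b': 2, 'z': 2, 'n': 9}
d['z'] = 2+1 = 3 → {'e': 7, 'b': 2, 'z': 3, 'n': 9}
d['e'] = 1 → {'e': 1, 'b': 2, 'z': 3, 'n': 9}
del 'e' → {'b': 2, 'z': 3, 'n': 9}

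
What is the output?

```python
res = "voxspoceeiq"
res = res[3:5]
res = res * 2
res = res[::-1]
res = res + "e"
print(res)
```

slice [3:5] → 'sp'
repeat ×2 → 'spsp'
reverse → 'psps'
+ 'e' → 'pspse'

pspse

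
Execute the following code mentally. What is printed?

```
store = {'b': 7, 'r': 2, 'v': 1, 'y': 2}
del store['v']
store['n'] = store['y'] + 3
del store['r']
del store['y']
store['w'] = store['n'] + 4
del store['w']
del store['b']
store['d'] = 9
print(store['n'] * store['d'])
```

45

del 'v' → {'b': 7, 'r': 2, 'y': 2}
store['n'] = store['y']+3 = 5 → {'b': 7, 'r': 2, 'y': 2, 'n': 5}
del 'r' → {'b': 7, 'y': 2, 'n': 5}
del 'y' → {'b': 7, 'n': 5}
store['w'] = store['n']+4 = 9 → {'b': 7, 'n': 5, 'w': 9}
del 'w' → {'b': 7, 'n': 5}
del 'b' → {'n': 5}
store['d'] = 9 → {'n': 5, 'd': 9}
store['n']*store['d'] = 5*9 = 45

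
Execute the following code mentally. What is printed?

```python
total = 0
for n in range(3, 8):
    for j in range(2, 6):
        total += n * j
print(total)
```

350

n=3,j=2: total = 0+6 = 6
n=3,j=3: total = 6+9 = 15
n=3,j=4: total = 15+12 = 27
n=3,j=5: total = 27+15 = 42
n=4,j=2: total = 42+8 = 50
n=4,j=3: total = 50+12 = 62
n=4,j=4: total = 62+16 = 78
n=4,j=5: total = 78+20 = 98
n=5,j=2: total = 98+10 = 108
n=5,j=3: total = 108+15 = 123
n=5,j=4: total = 123+20 = 143
n=5,j=5: total = 143+25 = 168
n=6,j=2: total = 168+12 = 180
n=6,j=3: total = 180+18 = 198
n=6,j=4: total = 198+24 = 222
n=6,j=5: total = 222+30 = 252
n=7,j=2: total = 252+14 = 266
n=7,j=3: total = 266+21 = 287
n=7,j=4: total = 287+28 = 315
n=7,j=5: total = 315+35 = 350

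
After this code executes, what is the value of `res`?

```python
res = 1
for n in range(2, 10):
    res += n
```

45

n=2: res = 1+2 = 3
n=3: res = 3+3 = 6
n=4: res = 6+4 = 10
n=5: res = 10+5 = 15
n=6: res = 15+6 = 21
n=7: res = 21+7 = 28
n=8: res = 28+8 = 36
n=9: res = 36+9 = 45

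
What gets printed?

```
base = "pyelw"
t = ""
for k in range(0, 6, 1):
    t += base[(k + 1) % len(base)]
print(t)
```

yelwpy

k=0: add base[1]='y' → 'y'
k=1: add base[2]='e' → 'ye'
k=2: add base[3]='l' → 'yel'
k=3: add base[4]='w' → 'yelw'
k=4: add base[0]='p' → 'yelwp'
k=5: add base[1]='y' → 'yelwpy'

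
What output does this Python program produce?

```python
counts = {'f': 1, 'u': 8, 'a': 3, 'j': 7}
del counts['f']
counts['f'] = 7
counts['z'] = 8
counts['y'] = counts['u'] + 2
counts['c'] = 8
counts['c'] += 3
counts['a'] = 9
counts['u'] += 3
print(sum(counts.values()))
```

del 'f' → {'u': 8, 'a': 3, 'j': 7}
counts['f'] = 7 → {'u': 8, 'a': 3, 'j': 7, 'f': 7}
counts['z'] = 8 → {'u': 8, 'a': 3, 'j': 7, 'f': 7, 'z': 8}
counts['y'] = counts['u']+2 = 10 → {'u': 8, 'a': 3, 'j': 7, 'f': 7, 'z': 8, 'y': 10}
counts['c'] = 8 → {'u': 8, 'a': 3, 'j': 7, 'f': 7, 'z': 8, 'y': 10, 'c': 8}
counts['c'] = 8+3 = 11 → {'u': 8, 'a': 3, 'j': 7, 'f': 7, 'z': 8, 'y': 10, 'c': 11}
counts['a'] = 9 → {'u': 8, 'a': 9, 'j': 7, 'f': 7, 'z': 8, 'y': 10, 'c': 11}
counts['u'] = 8+3 = 11 → {'u': 11, 'a': 9, 'j': 7, 'f': 7, 'z': 8, 'y': 10, 'c': 11}
sum of values = 63

63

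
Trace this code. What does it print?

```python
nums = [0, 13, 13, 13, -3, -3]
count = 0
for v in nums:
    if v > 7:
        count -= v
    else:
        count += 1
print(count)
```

-36

v=0: not >7, count = 0+1 = 1
v=13: >7, count = 1-13 = -12
v=13: >7, count = (-12)-13 = -25
v=13: >7, count = (-25)-13 = -38
v=-3: not >7, count = (-38)+1 = -37
v=-3: not >7, count = (-37)+1 = -36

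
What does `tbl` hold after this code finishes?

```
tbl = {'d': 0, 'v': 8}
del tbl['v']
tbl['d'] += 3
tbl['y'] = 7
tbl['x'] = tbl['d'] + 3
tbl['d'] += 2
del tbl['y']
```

{'d': 5, 'x': 6}

del 'v' → {'d': 0}
tbl['d'] = 0+3 = 3 → {'d': 3}
tbl['y'] = 7 → {'d': 3, 'y': 7}
tbl['x'] = tbl['d']+3 = 6 → {'d': 3, 'y': 7, 'x': 6}
tbl['d'] = 3+2 = 5 → {'d': 5, 'y': 7, 'x': 6}
del 'y' → {'d': 5, 'x': 6}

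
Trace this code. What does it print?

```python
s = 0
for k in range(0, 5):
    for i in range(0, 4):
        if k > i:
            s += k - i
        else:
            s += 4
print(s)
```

k=0,i=0: not 0>0, s = 0+4 = 4
k=0,i=1: not 0>1, s = 4+4 = 8
k=0,i=2: not 0>2, s = 8+4 = 12
k=0,i=3: not 0>3, s = 12+4 = 16
k=1,i=0: 1>0, s = 16+1 = 17
k=1,i=1: not 1>1, s = 17+4 = 21
k=1,i=2: not 1>2, s = 21+4 = 25
k=1,i=3: not 1>3, s = 25+4 = 29
k=2,i=0: 2>0, s = 29+2 = 31
k=2,i=1: 2>1, s = 31+1 = 32
k=2,i=2: not 2>2, s = 32+4 = 36
k=2,i=3: not 2>3, s = 36+4 = 40
k=3,i=0: 3>0, s = 40+3 = 43
k=3,i=1: 3>1, s = 43+2 = 45
k=3,i=2: 3>2, s = 45+1 = 46
k=3,i=3: not 3>3, s = 46+4 = 50
k=4,i=0: 4>0, s = 50+4 = 54
k=4,i=1: 4>1, s = 54+3 = 57
k=4,i=2: 4>2, s = 57+2 = 59
k=4,i=3: 4>3, s = 59+1 = 60

60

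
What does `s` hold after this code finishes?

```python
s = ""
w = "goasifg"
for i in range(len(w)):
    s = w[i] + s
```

i=0: prepend 'g' → 'g'
i=1: prepend 'o' → 'og'
i=2: prepend 'a' → 'aog'
i=3: prepend 's' → 'saog'
i=4: prepend 'i' → 'isaog'
i=5: prepend 'f' → 'fisaog'
i=6: prepend 'g' → 'gfisaog'

'gfisaog'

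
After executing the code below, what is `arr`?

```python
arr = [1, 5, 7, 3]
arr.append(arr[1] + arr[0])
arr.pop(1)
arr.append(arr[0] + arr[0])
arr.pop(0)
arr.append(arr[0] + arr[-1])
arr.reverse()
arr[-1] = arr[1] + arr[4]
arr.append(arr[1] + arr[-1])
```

append arr[1]+arr[0] = 5+1 = 6 → [1, 5, 7, 3, 6]
pop(1) removes 5 → [1, 7, 3, 6]
append arr[0]+arr[0] = 1+1 = 2 → [1, 7, 3, 6, 2]
pop(0) removes 1 → [7, 3, 6, 2]
append arr[0]+arr[-1] = 7+2 = 9 → [7, 3, 6, 2, 9]
reverse → [9, 2, 6, 3, 7]
arr[-1] = arr[1]+arr[4] = 2+7 = 9 → [9, 2, 6, 3, 9]
append arr[1]+arr[-1] = 2+9 = 11 → [9, 2, 6, 3, 9, 11]

[9, 2, 6, 3, 9, 11]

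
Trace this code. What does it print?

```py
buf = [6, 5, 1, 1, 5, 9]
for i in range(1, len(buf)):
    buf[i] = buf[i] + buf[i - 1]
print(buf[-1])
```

27

i=1: buf[1] = 5+6 = 11 → [6, 11, 1, 1, 5, 9]
i=2: buf[2] = 1+11 = 12 → [6, 11, 12, 1, 5, 9]
i=3: buf[3] = 1+12 = 13 → [6, 11, 12, 13, 5, 9]
i=4: buf[4] = 5+13 = 18 → [6, 11, 12, 13, 18, 9]
i=5: buf[5] = 9+18 = 27 → [6, 11, 12, 13, 18, 27]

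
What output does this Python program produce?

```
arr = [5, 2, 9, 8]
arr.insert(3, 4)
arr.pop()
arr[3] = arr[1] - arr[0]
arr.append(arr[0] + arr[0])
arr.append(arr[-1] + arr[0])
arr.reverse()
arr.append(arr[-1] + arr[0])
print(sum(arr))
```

58

insert 4 at 3 → [5, 2, 9, 4, 8]
pop() removes 8 → [5, 2, 9, 4]
arr[3] = arr[1]-arr[0] = 2-5 = -3 → [5, 2, 9, -3]
append arr[0]+arr[0] = 5+5 = 10 → [5, 2, 9, -3, 10]
append arr[-1]+arr[0] = 10+5 = 15 → [5, 2, 9, -3, 10, 15]
reverse → [15, 10, -3, 9, 2, 5]
append arr[-1]+arr[0] = 5+15 = 20 → [15, 10, -3, 9, 2, 5, 20]
sum = 58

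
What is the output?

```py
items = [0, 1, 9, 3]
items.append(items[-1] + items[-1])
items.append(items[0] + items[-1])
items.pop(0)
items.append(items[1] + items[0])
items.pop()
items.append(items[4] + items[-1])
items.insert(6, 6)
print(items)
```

append items[-1]+items[-1] = 3+3 = 6 → [0, 1, 9, 3, 6]
append items[0]+items[-1] = 0+6 = 6 → [0, 1, 9, 3, 6, 6]
pop(0) removes 0 → [1, 9, 3, 6, 6]
append items[1]+items[0] = 9+1 = 10 → [1, 9, 3, 6, 6, 10]
pop() removes 10 → [1, 9, 3, 6, 6]
append items[4]+items[-1] = 6+6 = 12 → [1, 9, 3, 6, 6, 12]
insert 6 at 6 → [1, 9, 3, 6, 6, 12, 6]

[1, 9, 3, 6, 6, 12, 6]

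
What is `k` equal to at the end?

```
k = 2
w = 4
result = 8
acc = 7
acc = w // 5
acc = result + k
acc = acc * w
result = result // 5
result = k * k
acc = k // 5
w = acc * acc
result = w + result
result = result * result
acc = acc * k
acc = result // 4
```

acc = 4//5 = 0
acc = 8+2 = 10
acc = 10*4 = 40
result = 8//5 = 1
result = 2*2 = 4
acc = 2//5 = 0
w = 0*0 = 0
result = 0+4 = 4
result = 4*4 = 16
acc = 0*2 = 0
acc = 16//4 = 4

2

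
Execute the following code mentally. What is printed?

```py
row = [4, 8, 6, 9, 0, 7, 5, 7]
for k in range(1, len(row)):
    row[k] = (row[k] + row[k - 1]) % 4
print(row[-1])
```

k=1: row[1] = (8+4)%4 = 0 → [4, 0, 6, 9, 0, 7, 5, 7]
k=2: row[2] = (6+0)%4 = 2 → [4, 0, 2, 9, 0, 7, 5, 7]
k=3: row[3] = (9+2)%4 = 3 → [4, 0, 2, 3, 0, 7, 5, 7]
k=4: row[4] = (0+3)%4 = 3 → [4, 0, 2, 3, 3, 7, 5, 7]
k=5: row[5] = (7+3)%4 = 2 → [4, 0, 2, 3, 3, 2, 5, 7]
k=6: row[6] = (5+2)%4 = 3 → [4, 0, 2, 3, 3, 2, 3, 7]
k=7: row[7] = (7+3)%4 = 2 → [4, 0, 2, 3, 3, 2, 3, 2]

2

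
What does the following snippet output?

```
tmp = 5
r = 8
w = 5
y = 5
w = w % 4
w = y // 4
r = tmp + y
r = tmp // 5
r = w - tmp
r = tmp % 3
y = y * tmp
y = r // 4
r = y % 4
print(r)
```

w = 5%4 = 1
w = 5//4 = 1
r = 5+5 = 10
r = 5//5 = 1
r = 1-5 = -4
r = 5%3 = 2
y = 5*5 = 25
y = 2//4 = 0
r = 0%4 = 0

0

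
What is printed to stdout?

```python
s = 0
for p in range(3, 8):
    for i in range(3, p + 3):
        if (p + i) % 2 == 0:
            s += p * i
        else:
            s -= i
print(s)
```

p=3,i=3: even sum, s = 0+9 = 9
p=3,i=4: odd sum, s = 9-4 = 5
p=3,i=5: even sum, s = 5+15 = 20
p=4,i=3: odd sum, s = 20-3 = 17
p=4,i=4: even sum, s = 17+16 = 33
p=4,i=5: odd sum, s = 33-5 = 28
p=4,i=6: even sum, s = 28+24 = 52
p=5,i=3: even sum, s = 52+15 = 67
p=5,i=4: odd sum, s = 67-4 = 63
p=5,i=5: even sum, s = 63+25 = 88
p=5,i=6: odd sum, s = 88-6 = 82
p=5,i=7: even sum, s = 82+35 = 117
p=6,i=3: odd sum, s = 117-3 = 114
p=6,i=4: even sum, s = 114+24 = 138
p=6,i=5: odd sum, s = 138-5 = 133
p=6,i=6: even sum, s = 133+36 = 169
p=6,i=7: odd sum, s = 169-7 = 162
p=6,i=8: even sum, s = 162+48 = 210
p=7,i=3: even sum, s = 210+21 = 231
p=7,i=4: odd sum, s = 231-4 = 227
p=7,i=5: even sum, s = 227+35 = 262
p=7,i=6: odd sum, s = 262-6 = 256
p=7,i=7: even sum, s = 256+49 = 305
p=7,i=8: odd sum, s = 305-8 = 297
p=7,i=9: even sum, s = 297+63 = 360

360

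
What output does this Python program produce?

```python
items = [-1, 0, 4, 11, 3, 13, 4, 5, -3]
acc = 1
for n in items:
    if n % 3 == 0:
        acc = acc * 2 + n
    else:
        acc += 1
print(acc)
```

n=-1: not %3==0, acc = 1+1 = 2
n=0: %3==0, acc = 2*2+0 = 4
n=4: not %3==0, acc = 4+1 = 5
n=11: not %3==0, acc = 5+1 = 6
n=3: %3==0, acc = 6*2+3 = 15
n=13: not %3==0, acc = 15+1 = 16
n=4: not %3==0, acc = 16+1 = 17
n=5: not %3==0, acc = 17+1 = 18
n=-3: %3==0, acc = 18*2+(-3) = 33

33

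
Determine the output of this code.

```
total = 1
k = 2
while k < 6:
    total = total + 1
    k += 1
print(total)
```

k=2: total = 1+1 = 2
k=3: total = 2+1 = 3
k=4: total = 3+1 = 4
k=5: total = 4+1 = 5

5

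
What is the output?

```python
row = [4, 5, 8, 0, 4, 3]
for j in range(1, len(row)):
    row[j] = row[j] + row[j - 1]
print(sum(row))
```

j=1: row[1] = 5+4 = 9 → [4, 9, 8, 0, 4, 3]
j=2: row[2] = 8+9 = 17 → [4, 9, 17, 0, 4, 3]
j=3: row[3] = 0+17 = 17 → [4, 9, 17, 17, 4, 3]
j=4: row[4] = 4+17 = 21 → [4, 9, 17, 17, 21, 3]
j=5: row[5] = 3+21 = 24 → [4, 9, 17, 17, 21, 24]
sum = 92

92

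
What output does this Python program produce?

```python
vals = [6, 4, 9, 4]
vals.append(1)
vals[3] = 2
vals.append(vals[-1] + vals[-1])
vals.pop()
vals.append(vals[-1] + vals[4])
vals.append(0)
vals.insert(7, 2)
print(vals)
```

[6, 4, 9, 2, 1, 2, 0, 2]

append 1 → [6, 4, 9, 4, 1]
vals[3] = 2 → [6, 4, 9, 2, 1]
append vals[-1]+vals[-1] = 1+1 = 2 → [6, 4, 9, 2, 1, 2]
pop() removes 2 → [6, 4, 9, 2, 1]
append vals[-1]+vals[4] = 1+1 = 2 → [6, 4, 9, 2, 1, 2]
append 0 → [6, 4, 9, 2, 1, 2, 0]
insert 2 at 7 → [6, 4, 9, 2, 1, 2, 0, 2]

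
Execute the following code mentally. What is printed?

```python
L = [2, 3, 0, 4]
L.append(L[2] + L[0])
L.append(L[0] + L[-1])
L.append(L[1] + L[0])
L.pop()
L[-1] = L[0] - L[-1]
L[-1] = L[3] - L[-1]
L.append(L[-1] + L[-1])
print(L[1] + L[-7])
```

5

append L[2]+L[0] = 0+2 = 2 → [2, 3, 0, 4, 2]
append L[0]+L[-1] = 2+2 = 4 → [2, 3, 0, 4, 2, 4]
append L[1]+L[0] = 3+2 = 5 → [2, 3, 0, 4, 2, 4, 5]
pop() removes 5 → [2, 3, 0, 4, 2, 4]
L[-1] = L[0]-L[-1] = 2-4 = -2 → [2, 3, 0, 4, 2, -2]
L[-1] = L[3]-L[-1] = 4-(-2) = 6 → [2, 3, 0, 4, 2, 6]
append L[-1]+L[-1] = 6+6 = 12 → [2, 3, 0, 4, 2, 6, 12]
L[1]+L[-7] = 3+2 = 5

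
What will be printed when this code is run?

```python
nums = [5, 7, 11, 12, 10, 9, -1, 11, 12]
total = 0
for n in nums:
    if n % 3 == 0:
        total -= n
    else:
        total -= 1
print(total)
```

n=5: not %3==0, total = 0-1 = -1
n=7: not %3==0, total = (-1)-1 = -2
n=11: not %3==0, total = (-2)-1 = -3
n=12: %3==0, total = (-3)-12 = -15
n=10: not %3==0, total = (-15)-1 = -16
n=9: %3==0, total = (-16)-9 = -25
n=-1: not %3==0, total = (-25)-1 = -26
n=11: not %3==0, total = (-26)-1 = -27
n=12: %3==0, total = (-27)-12 = -39

-39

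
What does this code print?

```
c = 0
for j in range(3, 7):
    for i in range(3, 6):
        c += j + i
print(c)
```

j=3,i=3: c = 0+6 = 6
j=3,i=4: c = 6+7 = 13
j=3,i=5: c = 13+8 = 21
j=4,i=3: c = 21+7 = 28
j=4,i=4: c = 28+8 = 36
j=4,i=5: c = 36+9 = 45
j=5,i=3: c = 45+8 = 53
j=5,i=4: c = 53+9 = 62
j=5,i=5: c = 62+10 = 72
j=6,i=3: c = 72+9 = 81
j=6,i=4: c = 81+10 = 91
j=6,i=5: c = 91+11 = 102

102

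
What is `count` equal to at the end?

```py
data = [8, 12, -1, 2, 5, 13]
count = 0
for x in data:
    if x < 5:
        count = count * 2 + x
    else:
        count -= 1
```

x=8: not <5, count = 0-1 = -1
x=12: not <5, count = (-1)-1 = -2
x=-1: <5, count = (-2)*2+(-1) = -5
x=2: <5, count = (-5)*2+2 = -8
x=5: not <5, count = (-8)-1 = -9
x=13: not <5, count = (-9)-1 = -10

-10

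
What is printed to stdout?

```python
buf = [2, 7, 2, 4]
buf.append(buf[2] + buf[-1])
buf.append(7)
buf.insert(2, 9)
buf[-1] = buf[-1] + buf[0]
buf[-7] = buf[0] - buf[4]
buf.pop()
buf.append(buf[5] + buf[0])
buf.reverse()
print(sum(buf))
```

append buf[2]+buf[-1] = 2+4 = 6 → [2, 7, 2, 4, 6]
append 7 → [2, 7, 2, 4, 6, 7]
insert 9 at 2 → [2, 7, 9, 2, 4, 6, 7]
buf[-1] = buf[-1]+buf[0] = 7+2 = 9 → [2, 7, 9, 2, 4, 6, 9]
buf[-7] = buf[0]-buf[4] = 2-4 = -2 → [-2, 7, 9, 2, 4, 6, 9]
pop() removes 9 → [-2, 7, 9, 2, 4, 6]
append buf[5]+buf[0] = 6+(-2) = 4 → [-2, 7, 9, 2, 4, 6, 4]
reverse → [4, 6, 4, 2, 9, 7, -2]
sum = 30

30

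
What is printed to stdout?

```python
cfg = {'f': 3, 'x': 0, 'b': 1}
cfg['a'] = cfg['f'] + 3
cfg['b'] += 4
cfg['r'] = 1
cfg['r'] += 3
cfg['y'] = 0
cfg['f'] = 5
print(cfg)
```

{'f': 5, 'x': 0, 'b': 5, 'a': 6, 'r': 4, 'y': 0}

cfg['a'] = cfg['f']+3 = 6 → {'f': 3, 'x': 0, 'b': 1, 'a': 6}
cfg['b'] = 1+4 = 5 → {'f': 3, 'x': 0, 'b': 5, 'a': 6}
cfg['r'] = 1 → {'f': 3, 'x': 0, 'b': 5, 'a': 6, 'r': 1}
cfg['r'] = 1+3 = 4 → {'f': 3, 'x': 0, 'b': 5, 'a': 6, 'r': 4}
cfg['y'] = 0 → {'f': 3, 'x': 0, 'b': 5, 'a': 6, 'r': 4, 'y': 0}
cfg['f'] = 5 → {'f': 5, 'x': 0, 'b': 5, 'a': 6, 'r': 4, 'y': 0}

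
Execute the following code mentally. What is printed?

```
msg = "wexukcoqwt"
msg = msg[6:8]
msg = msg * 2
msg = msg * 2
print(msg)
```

oqoqoqoq

slice [6:8] → 'oq'
repeat ×2 → 'oqoq'
repeat ×2 → 'oqoqoqoq'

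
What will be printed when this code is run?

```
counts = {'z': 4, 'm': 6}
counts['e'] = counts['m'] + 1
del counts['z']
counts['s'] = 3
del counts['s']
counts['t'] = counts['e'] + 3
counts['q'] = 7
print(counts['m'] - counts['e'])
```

-1

counts['e'] = counts['m']+1 = 7 → {'z': 4, 'm': 6, 'e': 7}
del 'z' → {'m': 6, 'e': 7}
counts['s'] = 3 → {'m': 6, 'e': 7, 's': 3}
del 's' → {'m': 6, 'e': 7}
counts['t'] = counts['e']+3 = 10 → {'m': 6, 'e': 7, 't': 10}
counts['q'] = 7 → {'m': 6, 'e': 7, 't': 10, 'q': 7}
counts['m']-counts['e'] = 6-7 = -1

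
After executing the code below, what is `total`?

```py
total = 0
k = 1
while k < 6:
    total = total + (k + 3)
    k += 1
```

30

k=1: total = 0+4 = 4
k=2: total = 4+5 = 9
k=3: total = 9+6 = 15
k=4: total = 15+7 = 22
k=5: total = 22+8 = 30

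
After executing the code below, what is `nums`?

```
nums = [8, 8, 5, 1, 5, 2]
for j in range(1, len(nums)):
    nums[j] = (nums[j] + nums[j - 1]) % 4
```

j=1: nums[1] = (8+8)%4 = 0 → [8, 0, 5, 1, 5, 2]
j=2: nums[2] = (5+0)%4 = 1 → [8, 0, 1, 1, 5, 2]
j=3: nums[3] = (1+1)%4 = 2 → [8, 0, 1, 2, 5, 2]
j=4: nums[4] = (5+2)%4 = 3 → [8, 0, 1, 2, 3, 2]
j=5: nums[5] = (2+3)%4 = 1 → [8, 0, 1, 2, 3, 1]

[8, 0, 1, 2, 3, 1]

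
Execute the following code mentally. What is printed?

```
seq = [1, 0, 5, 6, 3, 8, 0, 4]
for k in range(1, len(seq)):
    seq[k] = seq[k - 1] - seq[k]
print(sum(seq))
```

-92

k=1: seq[1] = 1-0 = 1 → [1, 1, 5, 6, 3, 8, 0, 4]
k=2: seq[2] = 1-5 = -4 → [1, 1, -4, 6, 3, 8, 0, 4]
k=3: seq[3] = (-4)-6 = -10 → [1, 1, -4, -10, 3, 8, 0, 4]
k=4: seq[4] = (-10)-3 = -13 → [1, 1, -4, -10, -13, 8, 0, 4]
k=5: seq[5] = (-13)-8 = -21 → [1, 1, -4, -10, -13, -21, 0, 4]
k=6: seq[6] = (-21)-0 = -21 → [1, 1, -4, -10, -13, -21, -21, 4]
k=7: seq[7] = (-21)-4 = -25 → [1, 1, -4, -10, -13, -21, -21, -25]
sum = -92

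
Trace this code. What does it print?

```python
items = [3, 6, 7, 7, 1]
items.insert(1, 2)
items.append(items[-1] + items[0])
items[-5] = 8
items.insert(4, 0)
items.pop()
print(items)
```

[3, 2, 8, 7, 0, 7, 1]

insert 2 at 1 → [3, 2, 6, 7, 7, 1]
append items[-1]+items[0] = 1+3 = 4 → [3, 2, 6, 7, 7, 1, 4]
items[-5] = 8 → [3, 2, 8, 7, 7, 1, 4]
insert 0 at 4 → [3, 2, 8, 7, 0, 7, 1, 4]
pop() removes 4 → [3, 2, 8, 7, 0, 7, 1]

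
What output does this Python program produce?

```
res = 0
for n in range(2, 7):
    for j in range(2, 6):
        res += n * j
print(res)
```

n=2,j=2: res = 0+4 = 4
n=2,j=3: res = 4+6 = 10
n=2,j=4: res = 10+8 = 18
n=2,j=5: res = 18+10 = 28
n=3,j=2: res = 28+6 = 34
n=3,j=3: res = 34+9 = 43
n=3,j=4: res = 43+12 = 55
n=3,j=5: res = 55+15 = 70
n=4,j=2: res = 70+8 = 78
n=4,j=3: res = 78+12 = 90
n=4,j=4: res = 90+16 = 106
n=4,j=5: res = 106+20 = 126
n=5,j=2: res = 126+10 = 136
n=5,j=3: res = 136+15 = 151
n=5,j=4: res = 151+20 = 171
n=5,j=5: res = 171+25 = 196
n=6,j=2: res = 196+12 = 208
n=6,j=3: res = 208+18 = 226
n=6,j=4: res = 226+24 = 250
n=6,j=5: res = 250+30 = 280

280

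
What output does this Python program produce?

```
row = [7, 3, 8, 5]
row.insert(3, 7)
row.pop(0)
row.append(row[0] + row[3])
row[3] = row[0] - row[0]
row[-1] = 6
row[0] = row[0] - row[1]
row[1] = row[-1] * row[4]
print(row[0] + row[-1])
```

insert 7 at 3 → [7, 3, 8, 7, 5]
pop(0) removes 7 → [3, 8, 7, 5]
append row[0]+row[3] = 3+5 = 8 → [3, 8, 7, 5, 8]
row[3] = row[0]-row[0] = 3-3 = 0 → [3, 8, 7, 0, 8]
row[-1] = 6 → [3, 8, 7, 0, 6]
row[0] = row[0]-row[1] = 3-8 = -5 → [-5, 8, 7, 0, 6]
row[1] = row[-1]*row[4] = 6*6 = 36 → [-5, 36, 7, 0, 6]
row[0]+row[-1] = (-5)+6 = 1

1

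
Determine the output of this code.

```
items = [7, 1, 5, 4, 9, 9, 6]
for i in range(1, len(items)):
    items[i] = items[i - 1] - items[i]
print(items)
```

i=1: items[1] = 7-1 = 6 → [7, 6, 5, 4, 9, 9, 6]
i=2: items[2] = 6-5 = 1 → [7, 6, 1, 4, 9, 9, 6]
i=3: items[3] = 1-4 = -3 → [7, 6, 1, -3, 9, 9, 6]
i=4: items[4] = (-3)-9 = -12 → [7, 6, 1, -3, -12, 9, 6]
i=5: items[5] = (-12)-9 = -21 → [7, 6, 1, -3, -12, -21, 6]
i=6: items[6] = (-21)-6 = -27 → [7, 6, 1, -3, -12, -21, -27]

[7, 6, 1, -3, -12, -21, -27]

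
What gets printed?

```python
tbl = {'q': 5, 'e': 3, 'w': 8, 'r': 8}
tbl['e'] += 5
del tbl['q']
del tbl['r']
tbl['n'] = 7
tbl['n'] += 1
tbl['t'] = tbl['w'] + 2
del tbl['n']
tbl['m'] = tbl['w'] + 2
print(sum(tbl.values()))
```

36

tbl['e'] = 3+5 = 8 → {'q': 5, 'e': 8, 'w': 8, 'r': 8}
del 'q' → {'e': 8, 'w': 8, 'r': 8}
del 'r' → {'e': 8, 'w': 8}
tbl['n'] = 7 → {'e': 8, 'w': 8, 'n': 7}
tbl['n'] = 7+1 = 8 → {'e': 8, 'w': 8, 'n': 8}
tbl['t'] = tbl['w']+2 = 10 → {'e': 8, 'w': 8, 'n': 8, 't': 10}
del 'n' → {'e': 8, 'w': 8, 't': 10}
tbl['m'] = tbl['w']+2 = 10 → {'e': 8, 'w': 8, 't': 10, 'm': 10}
sum of values = 36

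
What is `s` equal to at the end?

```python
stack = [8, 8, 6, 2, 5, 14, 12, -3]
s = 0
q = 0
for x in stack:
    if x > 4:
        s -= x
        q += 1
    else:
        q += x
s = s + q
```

-48

x=8: >4, s = 0-8 = -8; q=1
x=8: >4, s = (-8)-8 = -16; q=2
x=6: >4, s = (-16)-6 = -22; q=3
x=2: not >4; q=5
x=5: >4, s = (-22)-5 = -27; q=6
x=14: >4, s = (-27)-14 = -41; q=7
x=12: >4, s = (-41)-12 = -53; q=8
x=-3: not >4; q=5
s+q = (-53)+5 = -48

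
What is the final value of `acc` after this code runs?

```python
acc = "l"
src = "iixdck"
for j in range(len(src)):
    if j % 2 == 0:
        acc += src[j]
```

j=0: add 'i' → 'li'
j=1: skip
j=2: add 'x' → 'lix'
j=3: skip
j=4: add 'c' → 'lixc'
j=5: skip

'lixc'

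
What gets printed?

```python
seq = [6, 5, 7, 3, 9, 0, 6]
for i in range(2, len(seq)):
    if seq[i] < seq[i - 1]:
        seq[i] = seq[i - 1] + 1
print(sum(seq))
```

i=2: 7>=5, unchanged → [6, 5, 7, 3, 9, 0, 6]
i=3: 3<7, seq[3] = 7+1 = 8 → [6, 5, 7, 8, 9, 0, 6]
i=4: 9>=8, unchanged → [6, 5, 7, 8, 9, 0, 6]
i=5: 0<9, seq[5] = 9+1 = 10 → [6, 5, 7, 8, 9, 10, 6]
i=6: 6<10, seq[6] = 10+1 = 11 → [6, 5, 7, 8, 9, 10, 11]
sum = 56

56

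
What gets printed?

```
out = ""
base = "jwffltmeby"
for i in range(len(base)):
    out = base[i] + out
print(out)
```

ybemtlffwj

i=0: prepend 'j' → 'j'
i=1: prepend 'w' → 'wj'
i=2: prepend 'f' → 'fwj'
i=3: prepend 'f' → 'ffwj'
i=4: prepend 'l' → 'lffwj'
i=5: prepend 't' → 'tlffwj'
i=6: prepend 'm' → 'mtlffwj'
i=7: prepend 'e' → 'emtlffwj'
i=8: prepend 'b' → 'bemtlffwj'
i=9: prepend 'y' → 'ybemtlffwj'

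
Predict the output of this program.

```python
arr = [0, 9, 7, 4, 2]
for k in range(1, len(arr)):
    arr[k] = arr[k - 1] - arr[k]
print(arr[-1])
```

-22

k=1: arr[1] = 0-9 = -9 → [0, -9, 7, 4, 2]
k=2: arr[2] = (-9)-7 = -16 → [0, -9, -16, 4, 2]
k=3: arr[3] = (-16)-4 = -20 → [0, -9, -16, -20, 2]
k=4: arr[4] = (-20)-2 = -22 → [0, -9, -16, -20, -22]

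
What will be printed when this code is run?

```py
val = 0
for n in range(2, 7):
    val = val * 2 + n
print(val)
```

88

n=2: val = 0*2+2 = 2
n=3: val = 2*2+3 = 7
n=4: val = 7*2+4 = 18
n=5: val = 18*2+5 = 41
n=6: val = 41*2+6 = 88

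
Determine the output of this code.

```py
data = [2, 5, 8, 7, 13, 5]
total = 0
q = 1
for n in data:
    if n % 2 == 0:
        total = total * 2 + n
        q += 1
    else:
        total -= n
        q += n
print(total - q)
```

-56

n=2: even, total = 0*2+2 = 2; q=2
n=5: not even, total = 2-5 = -3; q=7
n=8: even, total = (-3)*2+8 = 2; q=8
n=7: not even, total = 2-7 = -5; q=15
n=13: not even, total = (-5)-13 = -18; q=28
n=5: not even, total = (-18)-5 = -23; q=33
total-q = (-23)-33 = -56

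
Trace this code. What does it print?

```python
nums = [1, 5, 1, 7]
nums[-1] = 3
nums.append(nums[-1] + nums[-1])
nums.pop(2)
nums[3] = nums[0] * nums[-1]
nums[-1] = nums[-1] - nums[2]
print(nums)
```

nums[-1] = 3 → [1, 5, 1, 3]
append nums[-1]+nums[-1] = 3+3 = 6 → [1, 5, 1, 3, 6]
pop(2) removes 1 → [1, 5, 3, 6]
nums[3] = nums[0]*nums[-1] = 1*6 = 6 → [1, 5, 3, 6]
nums[-1] = nums[-1]-nums[2] = 6-3 = 3 → [1, 5, 3, 3]

[1, 5, 3, 3]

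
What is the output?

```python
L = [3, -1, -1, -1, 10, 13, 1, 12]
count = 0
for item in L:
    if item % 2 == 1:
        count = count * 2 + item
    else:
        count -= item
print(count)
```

43

item=3: odd, count = 0*2+3 = 3
item=-1: odd, count = 3*2+(-1) = 5
item=-1: odd, count = 5*2+(-1) = 9
item=-1: odd, count = 9*2+(-1) = 17
item=10: not odd, count = 17-10 = 7
item=13: odd, count = 7*2+13 = 27
item=1: odd, count = 27*2+1 = 55
item=12: not odd, count = 55-12 = 43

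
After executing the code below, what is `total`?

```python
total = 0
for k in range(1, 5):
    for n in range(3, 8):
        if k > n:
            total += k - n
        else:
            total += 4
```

77

k=1,n=3: not 1>3, total = 0+4 = 4
k=1,n=4: not 1>4, total = 4+4 = 8
k=1,n=5: not 1>5, total = 8+4 = 12
k=1,n=6: not 1>6, total = 12+4 = 16
k=1,n=7: not 1>7, total = 16+4 = 20
k=2,n=3: not 2>3, total = 20+4 = 24
k=2,n=4: not 2>4, total = 24+4 = 28
k=2,n=5: not 2>5, total = 28+4 = 32
k=2,n=6: not 2>6, total = 32+4 = 36
k=2,n=7: not 2>7, total = 36+4 = 40
k=3,n=3: not 3>3, total = 40+4 = 44
k=3,n=4: not 3>4, total = 44+4 = 48
k=3,n=5: not 3>5, total = 48+4 = 52
k=3,n=6: not 3>6, total = 52+4 = 56
k=3,n=7: not 3>7, total = 56+4 = 60
k=4,n=3: 4>3, total = 60+1 = 61
k=4,n=4: not 4>4, total = 61+4 = 65
k=4,n=5: not 4>5, total = 65+4 = 69
k=4,n=6: not 4>6, total = 69+4 = 73
k=4,n=7: not 4>7, total = 73+4 = 77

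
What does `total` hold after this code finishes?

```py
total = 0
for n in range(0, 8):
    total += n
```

28

n=0: total = 0+0 = 0
n=1: total = 0+1 = 1
n=2: total = 1+2 = 3
n=3: total = 3+3 = 6
n=4: total = 6+4 = 10
n=5: total = 10+5 = 15
n=6: total = 15+6 = 21
n=7: total = 21+7 = 28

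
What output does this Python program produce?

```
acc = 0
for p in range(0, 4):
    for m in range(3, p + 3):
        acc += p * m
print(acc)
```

p=1,m=3: acc = 0+3 = 3
p=2,m=3: acc = 3+6 = 9
p=2,m=4: acc = 9+8 = 17
p=3,m=3: acc = 17+9 = 26
p=3,m=4: acc = 26+12 = 38
p=3,m=5: acc = 38+15 = 53

53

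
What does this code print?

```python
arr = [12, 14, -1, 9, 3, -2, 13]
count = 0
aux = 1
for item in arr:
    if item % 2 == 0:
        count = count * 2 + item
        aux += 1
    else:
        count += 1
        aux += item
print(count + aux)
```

item=12: even, count = 0*2+12 = 12; aux=2
item=14: even, count = 12*2+14 = 38; aux=3
item=-1: not even, count = 38+1 = 39; aux=2
item=9: not even, count = 39+1 = 40; aux=11
item=3: not even, count = 40+1 = 41; aux=14
item=-2: even, count = 41*2+(-2) = 80; aux=15
item=13: not even, count = 80+1 = 81; aux=28
count+aux = 81+28 = 109

109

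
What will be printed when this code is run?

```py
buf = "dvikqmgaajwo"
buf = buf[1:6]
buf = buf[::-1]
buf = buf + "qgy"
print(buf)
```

mqkivqgy

slice [1:6] → 'vikqm'
reverse → 'mqkiv'
+ 'qgy' → 'mqkivqgy'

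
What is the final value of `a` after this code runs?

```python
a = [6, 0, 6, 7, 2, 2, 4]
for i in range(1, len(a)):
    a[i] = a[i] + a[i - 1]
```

i=1: a[1] = 0+6 = 6 → [6, 6, 6, 7, 2, 2, 4]
i=2: a[2] = 6+6 = 12 → [6, 6, 12, 7, 2, 2, 4]
i=3: a[3] = 7+12 = 19 → [6, 6, 12, 19, 2, 2, 4]
i=4: a[4] = 2+19 = 21 → [6, 6, 12, 19, 21, 2, 4]
i=5: a[5] = 2+21 = 23 → [6, 6, 12, 19, 21, 23, 4]
i=6: a[6] = 4+23 = 27 → [6, 6, 12, 19, 21, 23, 27]

[6, 6, 12, 19, 21, 23, 27]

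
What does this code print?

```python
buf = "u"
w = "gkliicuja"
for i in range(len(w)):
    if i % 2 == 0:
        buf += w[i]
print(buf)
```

ugliua

i=0: add 'g' → 'ug'
i=1: skip
i=2: add 'l' → 'ugl'
i=3: skip
i=4: add 'i' → 'ugli'
i=5: skip
i=6: add 'u' → 'ugliu'
i=7: skip
i=8: add 'a' → 'ugliua'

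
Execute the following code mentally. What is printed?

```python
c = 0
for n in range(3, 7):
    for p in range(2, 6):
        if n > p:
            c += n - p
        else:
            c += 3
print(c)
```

38

n=3,p=2: 3>2, c = 0+1 = 1
n=3,p=3: not 3>3, c = 1+3 = 4
n=3,p=4: not 3>4, c = 4+3 = 7
n=3,p=5: not 3>5, c = 7+3 = 10
n=4,p=2: 4>2, c = 10+2 = 12
n=4,p=3: 4>3, c = 12+1 = 13
n=4,p=4: not 4>4, c = 13+3 = 16
n=4,p=5: not 4>5, c = 16+3 = 19
n=5,p=2: 5>2, c = 19+3 = 22
n=5,p=3: 5>3, c = 22+2 = 24
n=5,p=4: 5>4, c = 24+1 = 25
n=5,p=5: not 5>5, c = 25+3 = 28
n=6,p=2: 6>2, c = 28+4 = 32
n=6,p=3: 6>3, c = 32+3 = 35
n=6,p=4: 6>4, c = 35+2 = 37
n=6,p=5: 6>5, c = 37+1 = 38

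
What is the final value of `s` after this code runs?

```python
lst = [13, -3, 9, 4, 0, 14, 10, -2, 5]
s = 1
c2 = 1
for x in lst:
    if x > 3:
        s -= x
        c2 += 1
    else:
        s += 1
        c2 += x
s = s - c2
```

x=13: >3, s = 1-13 = -12; c2=2
x=-3: not >3, s = (-12)+1 = -11; c2=-1
x=9: >3, s = (-11)-9 = -20; c2=0
x=4: >3, s = (-20)-4 = -24; c2=1
x=0: not >3, s = (-24)+1 = -23; c2=1
x=14: >3, s = (-23)-14 = -37; c2=2
x=10: >3, s = (-37)-10 = -47; c2=3
x=-2: not >3, s = (-47)+1 = -46; c2=1
x=5: >3, s = (-46)-5 = -51; c2=2
s-c2 = (-51)-2 = -53

-53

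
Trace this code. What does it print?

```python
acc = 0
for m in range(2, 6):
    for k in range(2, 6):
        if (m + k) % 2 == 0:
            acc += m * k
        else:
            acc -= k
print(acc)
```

m=2,k=2: even sum, acc = 0+4 = 4
m=2,k=3: odd sum, acc = 4-3 = 1
m=2,k=4: even sum, acc = 1+8 = 9
m=2,k=5: odd sum, acc = 9-5 = 4
m=3,k=2: odd sum, acc = 4-2 = 2
m=3,k=3: even sum, acc = 2+9 = 11
m=3,k=4: odd sum, acc = 11-4 = 7
m=3,k=5: even sum, acc = 7+15 = 22
m=4,k=2: even sum, acc = 22+8 = 30
m=4,k=3: odd sum, acc = 30-3 = 27
m=4,k=4: even sum, acc = 27+16 = 43
m=4,k=5: odd sum, acc = 43-5 = 38
m=5,k=2: odd sum, acc = 38-2 = 36
m=5,k=3: even sum, acc = 36+15 = 51
m=5,k=4: odd sum, acc = 51-4 = 47
m=5,k=5: even sum, acc = 47+25 = 72

72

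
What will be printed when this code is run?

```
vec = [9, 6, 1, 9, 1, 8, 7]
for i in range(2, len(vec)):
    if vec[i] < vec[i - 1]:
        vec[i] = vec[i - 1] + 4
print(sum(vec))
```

105

i=2: 1<6, vec[2] = 6+4 = 10 → [9, 6, 10, 9, 1, 8, 7]
i=3: 9<10, vec[3] = 10+4 = 14 → [9, 6, 10, 14, 1, 8, 7]
i=4: 1<14, vec[4] = 14+4 = 18 → [9, 6, 10, 14, 18, 8, 7]
i=5: 8<18, vec[5] = 18+4 = 22 → [9, 6, 10, 14, 18, 22, 7]
i=6: 7<22, vec[6] = 22+4 = 26 → [9, 6, 10, 14, 18, 22, 26]
sum = 105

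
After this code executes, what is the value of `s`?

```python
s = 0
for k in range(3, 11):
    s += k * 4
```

k=3: s = 0+3*4 = 12
k=4: s = 12+4*4 = 28
k=5: s = 28+5*4 = 48
k=6: s = 48+6*4 = 72
k=7: s = 72+7*4 = 100
k=8: s = 100+8*4 = 132
k=9: s = 132+9*4 = 168
k=10: s = 168+10*4 = 208

208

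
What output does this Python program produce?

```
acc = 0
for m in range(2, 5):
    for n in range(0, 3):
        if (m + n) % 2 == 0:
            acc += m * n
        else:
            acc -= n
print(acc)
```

11

m=2,n=0: even sum, acc = 0+0 = 0
m=2,n=1: odd sum, acc = 0-1 = -1
m=2,n=2: even sum, acc = (-1)+4 = 3
m=3,n=0: odd sum, acc = 3-0 = 3
m=3,n=1: even sum, acc = 3+3 = 6
m=3,n=2: odd sum, acc = 6-2 = 4
m=4,n=0: even sum, acc = 4+0 = 4
m=4,n=1: odd sum, acc = 4-1 = 3
m=4,n=2: even sum, acc = 3+8 = 11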